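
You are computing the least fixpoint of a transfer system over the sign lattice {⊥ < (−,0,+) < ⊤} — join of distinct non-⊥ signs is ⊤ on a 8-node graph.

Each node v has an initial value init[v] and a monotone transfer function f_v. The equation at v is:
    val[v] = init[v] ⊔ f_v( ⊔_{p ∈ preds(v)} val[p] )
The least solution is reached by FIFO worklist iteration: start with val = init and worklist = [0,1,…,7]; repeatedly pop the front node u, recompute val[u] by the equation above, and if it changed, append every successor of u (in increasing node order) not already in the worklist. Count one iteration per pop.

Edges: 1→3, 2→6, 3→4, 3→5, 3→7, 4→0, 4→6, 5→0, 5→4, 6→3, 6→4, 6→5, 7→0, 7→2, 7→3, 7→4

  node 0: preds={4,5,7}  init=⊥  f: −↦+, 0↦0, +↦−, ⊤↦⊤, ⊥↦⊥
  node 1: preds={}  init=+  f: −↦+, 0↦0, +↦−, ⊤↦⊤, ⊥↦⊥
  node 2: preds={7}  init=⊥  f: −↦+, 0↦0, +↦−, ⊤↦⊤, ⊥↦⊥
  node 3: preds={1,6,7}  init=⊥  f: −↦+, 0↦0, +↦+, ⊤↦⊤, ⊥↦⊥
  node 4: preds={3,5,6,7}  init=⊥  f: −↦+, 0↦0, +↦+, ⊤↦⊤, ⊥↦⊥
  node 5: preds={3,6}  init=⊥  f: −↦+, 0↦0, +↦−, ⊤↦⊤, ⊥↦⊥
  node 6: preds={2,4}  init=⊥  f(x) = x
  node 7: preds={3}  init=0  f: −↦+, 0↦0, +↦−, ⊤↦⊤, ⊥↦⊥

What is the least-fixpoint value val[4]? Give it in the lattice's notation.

Worklist (14 pops):
  #1 pop 0: in=0 → 0 (was ⊥); enqueue []
  #2 pop 1: in=⊥ → + (no change)
  #3 pop 2: in=0 → 0 (was ⊥); enqueue []
  #4 pop 3: in=⊤ → ⊤ (was ⊥); enqueue []
  #5 pop 4: in=⊤ → ⊤ (was ⊥); enqueue [0]
  #6 pop 5: in=⊤ → ⊤ (was ⊥); enqueue [4]
  #7 pop 6: in=⊤ → ⊤ (was ⊥); enqueue [3,5]
  #8 pop 7: in=⊤ → ⊤ (was 0); enqueue [2]
  #9 pop 0: in=⊤ → ⊤ (was 0); enqueue []
  #10 pop 4: in=⊤ → ⊤ (no change)
  #11 pop 3: in=⊤ → ⊤ (no change)
  #12 pop 5: in=⊤ → ⊤ (no change)
  #13 pop 2: in=⊤ → ⊤ (was 0); enqueue [6]
  #14 pop 6: in=⊤ → ⊤ (no change)

Fixpoint:
  val[0] = ⊤
  val[1] = +
  val[2] = ⊤
  val[3] = ⊤
  val[4] = ⊤
  val[5] = ⊤
  val[6] = ⊤
  val[7] = ⊤

⊤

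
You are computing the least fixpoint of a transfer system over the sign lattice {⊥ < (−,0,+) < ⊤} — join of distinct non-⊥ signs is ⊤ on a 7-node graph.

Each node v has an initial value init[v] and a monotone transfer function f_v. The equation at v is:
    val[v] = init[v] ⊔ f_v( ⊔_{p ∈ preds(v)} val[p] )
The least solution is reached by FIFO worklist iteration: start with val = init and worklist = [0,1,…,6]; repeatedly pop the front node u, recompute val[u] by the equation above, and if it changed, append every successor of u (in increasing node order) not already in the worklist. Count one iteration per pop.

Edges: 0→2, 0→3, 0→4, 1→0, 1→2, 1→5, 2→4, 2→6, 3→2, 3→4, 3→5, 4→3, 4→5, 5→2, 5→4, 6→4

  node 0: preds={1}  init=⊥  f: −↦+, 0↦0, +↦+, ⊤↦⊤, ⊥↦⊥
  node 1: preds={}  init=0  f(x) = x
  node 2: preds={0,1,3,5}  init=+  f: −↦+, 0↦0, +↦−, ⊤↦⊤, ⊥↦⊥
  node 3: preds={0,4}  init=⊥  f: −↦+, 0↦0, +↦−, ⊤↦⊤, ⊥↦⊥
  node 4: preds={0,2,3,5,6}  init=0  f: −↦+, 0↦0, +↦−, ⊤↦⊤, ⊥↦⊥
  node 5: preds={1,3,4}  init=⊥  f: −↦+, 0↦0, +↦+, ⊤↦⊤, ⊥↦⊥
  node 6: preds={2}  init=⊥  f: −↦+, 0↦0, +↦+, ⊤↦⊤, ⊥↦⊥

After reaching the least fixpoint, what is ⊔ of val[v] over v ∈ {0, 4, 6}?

Trace (12 dequeues):
  [1] u=0 | in 0 | out 0 | prev ⊥ | push {}
  [2] u=1 | in ⊥ | out 0 | ==
  [3] u=2 | in 0 | out ⊤ | prev + | push {}
  [4] u=3 | in 0 | out 0 | prev ⊥ | push {2}
  [5] u=4 | in ⊤ | out ⊤ | prev 0 | push {3}
  [6] u=5 | in ⊤ | out ⊤ | prev ⊥ | push {4}
  [7] u=6 | in ⊤ | out ⊤ | prev ⊥ | push {}
  [8] u=2 | in ⊤ | out ⊤ | ==
  [9] u=3 | in ⊤ | out ⊤ | prev 0 | push {2,5}
  [10] u=4 | in ⊤ | out ⊤ | ==
  [11] u=2 | in ⊤ | out ⊤ | ==
  [12] u=5 | in ⊤ | out ⊤ | ==

Converged values:
  [0] 0
  [1] 0
  [2] ⊤
  [3] ⊤
  [4] ⊤
  [5] ⊤
  [6] ⊤

⊤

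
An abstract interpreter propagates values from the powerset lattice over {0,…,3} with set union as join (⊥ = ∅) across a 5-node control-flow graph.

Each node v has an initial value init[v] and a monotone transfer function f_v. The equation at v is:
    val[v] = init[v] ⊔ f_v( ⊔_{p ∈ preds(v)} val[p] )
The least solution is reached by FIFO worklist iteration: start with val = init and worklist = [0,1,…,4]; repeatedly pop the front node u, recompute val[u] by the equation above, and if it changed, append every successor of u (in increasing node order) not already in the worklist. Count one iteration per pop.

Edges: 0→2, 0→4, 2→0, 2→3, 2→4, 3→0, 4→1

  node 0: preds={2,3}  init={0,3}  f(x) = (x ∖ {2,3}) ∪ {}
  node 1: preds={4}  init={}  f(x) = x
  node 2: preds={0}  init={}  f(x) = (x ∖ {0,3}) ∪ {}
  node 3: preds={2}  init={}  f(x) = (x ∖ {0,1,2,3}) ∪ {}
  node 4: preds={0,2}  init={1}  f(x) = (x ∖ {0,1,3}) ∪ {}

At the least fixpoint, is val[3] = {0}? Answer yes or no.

Iteration log — 5 steps:
  step 1. node 0  ⊔preds={}  new={0,3}  stable
  step 2. node 1  ⊔preds={1}  new={1}  old={}  +wl: 
  step 3. node 2  ⊔preds={0,3}  new={}  stable
  step 4. node 3  ⊔preds={}  new={}  stable
  step 5. node 4  ⊔preds={0,3}  new={1}  stable

Least fixpoint reached:
  node 0: {0,3}
  node 1: {1}
  node 2: {}
  node 3: {}
  node 4: {1}

no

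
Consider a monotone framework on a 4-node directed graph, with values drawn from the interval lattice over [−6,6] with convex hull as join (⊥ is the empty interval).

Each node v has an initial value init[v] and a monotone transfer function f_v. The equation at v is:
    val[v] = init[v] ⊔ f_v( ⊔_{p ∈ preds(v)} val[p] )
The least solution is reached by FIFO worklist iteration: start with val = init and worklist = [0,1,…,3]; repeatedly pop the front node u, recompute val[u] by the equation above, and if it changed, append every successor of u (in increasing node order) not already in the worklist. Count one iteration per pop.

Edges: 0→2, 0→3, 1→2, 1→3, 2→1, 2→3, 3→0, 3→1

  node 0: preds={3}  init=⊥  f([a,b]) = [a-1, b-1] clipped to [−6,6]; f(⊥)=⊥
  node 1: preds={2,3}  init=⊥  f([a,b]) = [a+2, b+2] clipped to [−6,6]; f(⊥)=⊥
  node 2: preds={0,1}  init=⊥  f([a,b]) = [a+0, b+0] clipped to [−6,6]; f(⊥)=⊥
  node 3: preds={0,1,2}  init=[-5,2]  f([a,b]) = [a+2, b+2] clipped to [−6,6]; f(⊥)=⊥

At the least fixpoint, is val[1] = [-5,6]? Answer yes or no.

no

Trace (9 dequeues):
  [1] u=0 | in [-5,2] | out [-6,1] | prev ⊥ | push {}
  [2] u=1 | in [-5,2] | out [-3,4] | prev ⊥ | push {}
  [3] u=2 | in [-6,4] | out [-6,4] | prev ⊥ | push {1}
  [4] u=3 | in [-6,4] | out [-5,6] | prev [-5,2] | push {0}
  [5] u=1 | in [-6,6] | out [-4,6] | prev [-3,4] | push {2,3}
  [6] u=0 | in [-5,6] | out [-6,5] | prev [-6,1] | push {}
  [7] u=2 | in [-6,6] | out [-6,6] | prev [-6,4] | push {1}
  [8] u=3 | in [-6,6] | out [-5,6] | ==
  [9] u=1 | in [-6,6] | out [-4,6] | ==

Converged values:
  [0] [-6,5]
  [1] [-4,6]
  [2] [-6,6]
  [3] [-5,6]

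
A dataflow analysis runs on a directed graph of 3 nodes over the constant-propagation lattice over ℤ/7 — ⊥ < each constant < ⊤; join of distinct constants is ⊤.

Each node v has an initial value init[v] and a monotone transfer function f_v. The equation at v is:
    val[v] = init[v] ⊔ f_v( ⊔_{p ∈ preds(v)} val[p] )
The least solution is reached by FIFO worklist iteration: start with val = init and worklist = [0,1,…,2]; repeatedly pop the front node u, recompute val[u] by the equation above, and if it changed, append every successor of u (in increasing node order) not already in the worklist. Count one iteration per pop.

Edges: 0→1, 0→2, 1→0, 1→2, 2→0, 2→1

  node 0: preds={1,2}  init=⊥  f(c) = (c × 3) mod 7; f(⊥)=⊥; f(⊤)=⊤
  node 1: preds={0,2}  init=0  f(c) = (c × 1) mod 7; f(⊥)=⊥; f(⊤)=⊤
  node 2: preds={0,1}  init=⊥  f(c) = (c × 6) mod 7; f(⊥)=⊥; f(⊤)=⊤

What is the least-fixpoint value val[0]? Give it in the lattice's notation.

Trace (5 dequeues):
  [1] u=0 | in 0 | out 0 | prev ⊥ | push {}
  [2] u=1 | in 0 | out 0 | ==
  [3] u=2 | in 0 | out 0 | prev ⊥ | push {0,1}
  [4] u=0 | in 0 | out 0 | ==
  [5] u=1 | in 0 | out 0 | ==

Converged values:
  [0] 0
  [1] 0
  [2] 0

0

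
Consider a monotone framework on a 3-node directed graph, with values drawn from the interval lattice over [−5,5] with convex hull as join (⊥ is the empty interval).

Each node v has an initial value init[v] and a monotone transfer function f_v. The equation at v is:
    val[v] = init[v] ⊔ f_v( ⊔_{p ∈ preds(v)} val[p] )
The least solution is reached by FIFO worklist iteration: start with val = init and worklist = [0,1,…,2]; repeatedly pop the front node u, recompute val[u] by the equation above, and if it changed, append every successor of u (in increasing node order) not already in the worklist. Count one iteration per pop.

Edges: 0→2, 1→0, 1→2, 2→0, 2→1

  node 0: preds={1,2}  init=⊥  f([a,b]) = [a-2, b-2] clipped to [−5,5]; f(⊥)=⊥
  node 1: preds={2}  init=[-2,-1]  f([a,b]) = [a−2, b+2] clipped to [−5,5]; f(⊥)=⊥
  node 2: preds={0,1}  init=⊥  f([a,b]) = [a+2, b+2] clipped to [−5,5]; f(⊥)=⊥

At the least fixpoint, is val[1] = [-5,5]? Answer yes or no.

Iteration log — 13 steps:
  step 1. node 0  ⊔preds=[-2,-1]  new=[-4,-3]  old=⊥  +wl: 
  step 2. node 1  ⊔preds=⊥  new=[-2,-1]  stable
  step 3. node 2  ⊔preds=[-4,-1]  new=[-2,1]  old=⊥  +wl: 0,1
  step 4. node 0  ⊔preds=[-2,1]  new=[-4,-1]  old=[-4,-3]  +wl: 2
  step 5. node 1  ⊔preds=[-2,1]  new=[-4,3]  old=[-2,-1]  +wl: 0
  step 6. node 2  ⊔preds=[-4,3]  new=[-2,5]  old=[-2,1]  +wl: 1
  step 7. node 0  ⊔preds=[-4,5]  new=[-5,3]  old=[-4,-1]  +wl: 2
  step 8. node 1  ⊔preds=[-2,5]  new=[-4,5]  old=[-4,3]  +wl: 0
  step 9. node 2  ⊔preds=[-5,5]  new=[-3,5]  old=[-2,5]  +wl: 1
  step 10. node 0  ⊔preds=[-4,5]  new=[-5,3]  stable
  step 11. node 1  ⊔preds=[-3,5]  new=[-5,5]  old=[-4,5]  +wl: 0,2
  step 12. node 0  ⊔preds=[-5,5]  new=[-5,3]  stable
  step 13. node 2  ⊔preds=[-5,5]  new=[-3,5]  stable

Least fixpoint reached:
  node 0: [-5,3]
  node 1: [-5,5]
  node 2: [-3,5]

yes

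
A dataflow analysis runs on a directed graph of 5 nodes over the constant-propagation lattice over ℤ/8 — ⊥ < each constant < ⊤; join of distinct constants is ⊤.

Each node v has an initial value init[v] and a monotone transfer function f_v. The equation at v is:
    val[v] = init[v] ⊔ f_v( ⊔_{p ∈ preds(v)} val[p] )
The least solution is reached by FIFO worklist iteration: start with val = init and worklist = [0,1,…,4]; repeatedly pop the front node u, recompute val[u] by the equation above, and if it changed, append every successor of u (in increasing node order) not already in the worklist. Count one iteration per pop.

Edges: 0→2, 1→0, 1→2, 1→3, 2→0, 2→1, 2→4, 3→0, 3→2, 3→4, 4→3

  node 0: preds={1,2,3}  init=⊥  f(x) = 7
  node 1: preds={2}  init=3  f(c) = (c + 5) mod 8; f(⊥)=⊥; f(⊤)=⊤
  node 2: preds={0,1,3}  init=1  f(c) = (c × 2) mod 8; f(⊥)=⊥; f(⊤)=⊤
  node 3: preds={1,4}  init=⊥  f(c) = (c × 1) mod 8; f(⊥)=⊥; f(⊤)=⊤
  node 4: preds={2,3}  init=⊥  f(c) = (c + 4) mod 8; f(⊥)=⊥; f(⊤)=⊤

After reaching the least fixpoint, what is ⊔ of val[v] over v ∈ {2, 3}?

⊤

Iteration log — 9 steps:
  step 1. node 0  ⊔preds=⊤  new=7  old=⊥  +wl: 
  step 2. node 1  ⊔preds=1  new=⊤  old=3  +wl: 0
  step 3. node 2  ⊔preds=⊤  new=⊤  old=1  +wl: 1
  step 4. node 3  ⊔preds=⊤  new=⊤  old=⊥  +wl: 2
  step 5. node 4  ⊔preds=⊤  new=⊤  old=⊥  +wl: 3
  step 6. node 0  ⊔preds=⊤  new=7  stable
  step 7. node 1  ⊔preds=⊤  new=⊤  stable
  step 8. node 2  ⊔preds=⊤  new=⊤  stable
  step 9. node 3  ⊔preds=⊤  new=⊤  stable

Least fixpoint reached:
  node 0: 7
  node 1: ⊤
  node 2: ⊤
  node 3: ⊤
  node 4: ⊤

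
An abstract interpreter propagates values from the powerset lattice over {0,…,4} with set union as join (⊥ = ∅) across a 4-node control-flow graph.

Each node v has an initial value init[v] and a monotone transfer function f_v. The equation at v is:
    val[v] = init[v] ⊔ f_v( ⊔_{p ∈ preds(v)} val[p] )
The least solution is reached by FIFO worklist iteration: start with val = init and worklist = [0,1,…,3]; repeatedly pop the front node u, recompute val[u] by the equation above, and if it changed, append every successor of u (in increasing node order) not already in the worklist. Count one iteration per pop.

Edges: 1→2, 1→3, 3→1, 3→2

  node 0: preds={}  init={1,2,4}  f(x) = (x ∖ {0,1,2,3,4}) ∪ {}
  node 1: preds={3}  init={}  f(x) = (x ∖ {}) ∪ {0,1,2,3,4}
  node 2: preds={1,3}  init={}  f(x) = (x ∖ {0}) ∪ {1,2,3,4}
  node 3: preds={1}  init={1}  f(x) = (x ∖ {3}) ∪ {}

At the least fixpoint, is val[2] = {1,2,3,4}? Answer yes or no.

Worklist (6 pops):
  #1 pop 0: in={} → {1,2,4} (no change)
  #2 pop 1: in={1} → {0,1,2,3,4} (was {}); enqueue []
  #3 pop 2: in={0,1,2,3,4} → {1,2,3,4} (was {}); enqueue []
  #4 pop 3: in={0,1,2,3,4} → {0,1,2,4} (was {1}); enqueue [1,2]
  #5 pop 1: in={0,1,2,4} → {0,1,2,3,4} (no change)
  #6 pop 2: in={0,1,2,3,4} → {1,2,3,4} (no change)

Fixpoint:
  val[0] = {1,2,4}
  val[1] = {0,1,2,3,4}
  val[2] = {1,2,3,4}
  val[3] = {0,1,2,4}

yes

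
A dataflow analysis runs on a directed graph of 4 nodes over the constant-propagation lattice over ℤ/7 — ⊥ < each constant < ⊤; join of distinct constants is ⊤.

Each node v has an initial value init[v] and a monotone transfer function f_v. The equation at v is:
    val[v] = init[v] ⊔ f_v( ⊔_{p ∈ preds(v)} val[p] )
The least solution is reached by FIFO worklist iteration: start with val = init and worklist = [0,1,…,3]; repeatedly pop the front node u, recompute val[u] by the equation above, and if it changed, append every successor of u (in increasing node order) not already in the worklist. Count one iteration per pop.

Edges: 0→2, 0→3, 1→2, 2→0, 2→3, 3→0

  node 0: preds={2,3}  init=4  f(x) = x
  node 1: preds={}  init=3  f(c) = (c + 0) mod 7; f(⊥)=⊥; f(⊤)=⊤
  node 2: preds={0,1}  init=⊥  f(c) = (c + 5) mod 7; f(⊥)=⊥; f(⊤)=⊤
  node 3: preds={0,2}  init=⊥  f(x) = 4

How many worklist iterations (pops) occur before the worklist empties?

7

Worklist (7 pops):
  #1 pop 0: in=⊥ → 4 (no change)
  #2 pop 1: in=⊥ → 3 (no change)
  #3 pop 2: in=⊤ → ⊤ (was ⊥); enqueue [0]
  #4 pop 3: in=⊤ → 4 (was ⊥); enqueue []
  #5 pop 0: in=⊤ → ⊤ (was 4); enqueue [2,3]
  #6 pop 2: in=⊤ → ⊤ (no change)
  #7 pop 3: in=⊤ → 4 (no change)

Fixpoint:
  val[0] = ⊤
  val[1] = 3
  val[2] = ⊤
  val[3] = 4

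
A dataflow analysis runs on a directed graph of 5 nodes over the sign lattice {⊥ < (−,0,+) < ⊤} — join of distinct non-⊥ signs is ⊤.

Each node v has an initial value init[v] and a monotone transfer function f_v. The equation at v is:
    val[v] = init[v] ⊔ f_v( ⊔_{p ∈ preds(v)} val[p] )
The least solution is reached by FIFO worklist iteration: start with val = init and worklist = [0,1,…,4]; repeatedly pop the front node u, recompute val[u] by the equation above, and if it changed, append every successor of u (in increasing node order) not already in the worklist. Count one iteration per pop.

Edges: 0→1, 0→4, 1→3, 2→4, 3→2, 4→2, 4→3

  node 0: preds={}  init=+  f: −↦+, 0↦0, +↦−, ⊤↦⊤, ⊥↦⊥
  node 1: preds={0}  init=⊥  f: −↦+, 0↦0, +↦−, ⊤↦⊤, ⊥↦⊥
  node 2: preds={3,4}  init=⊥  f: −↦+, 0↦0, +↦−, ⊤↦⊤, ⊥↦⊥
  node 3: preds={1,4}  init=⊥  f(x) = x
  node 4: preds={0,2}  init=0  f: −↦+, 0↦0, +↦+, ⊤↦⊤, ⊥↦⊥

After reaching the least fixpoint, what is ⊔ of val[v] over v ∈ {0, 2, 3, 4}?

Worklist (8 pops):
  #1 pop 0: in=⊥ → + (no change)
  #2 pop 1: in=+ → − (was ⊥); enqueue []
  #3 pop 2: in=0 → 0 (was ⊥); enqueue []
  #4 pop 3: in=⊤ → ⊤ (was ⊥); enqueue [2]
  #5 pop 4: in=⊤ → ⊤ (was 0); enqueue [3]
  #6 pop 2: in=⊤ → ⊤ (was 0); enqueue [4]
  #7 pop 3: in=⊤ → ⊤ (no change)
  #8 pop 4: in=⊤ → ⊤ (no change)

Fixpoint:
  val[0] = +
  val[1] = −
  val[2] = ⊤
  val[3] = ⊤
  val[4] = ⊤

⊤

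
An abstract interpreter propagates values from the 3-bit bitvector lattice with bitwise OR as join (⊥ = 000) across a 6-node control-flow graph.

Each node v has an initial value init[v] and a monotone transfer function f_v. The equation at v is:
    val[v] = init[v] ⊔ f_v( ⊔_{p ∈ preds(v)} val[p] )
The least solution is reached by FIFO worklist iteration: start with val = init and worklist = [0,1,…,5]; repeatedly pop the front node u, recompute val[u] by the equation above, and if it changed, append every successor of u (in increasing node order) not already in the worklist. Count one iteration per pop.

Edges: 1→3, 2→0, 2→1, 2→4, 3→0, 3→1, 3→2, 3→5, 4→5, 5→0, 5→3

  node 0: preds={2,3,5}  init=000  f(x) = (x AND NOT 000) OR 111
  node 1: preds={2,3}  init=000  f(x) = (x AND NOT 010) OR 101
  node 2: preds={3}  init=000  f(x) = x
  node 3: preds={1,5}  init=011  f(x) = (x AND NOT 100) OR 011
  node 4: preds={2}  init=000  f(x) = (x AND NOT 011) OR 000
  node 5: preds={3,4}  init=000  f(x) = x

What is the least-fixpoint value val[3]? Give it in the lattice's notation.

Worklist (9 pops):
  #1 pop 0: in=011 → 111 (was 000); enqueue []
  #2 pop 1: in=011 → 101 (was 000); enqueue []
  #3 pop 2: in=011 → 011 (was 000); enqueue [0,1]
  #4 pop 3: in=101 → 011 (no change)
  #5 pop 4: in=011 → 000 (no change)
  #6 pop 5: in=011 → 011 (was 000); enqueue [3]
  #7 pop 0: in=011 → 111 (no change)
  #8 pop 1: in=011 → 101 (no change)
  #9 pop 3: in=111 → 011 (no change)

Fixpoint:
  val[0] = 111
  val[1] = 101
  val[2] = 011
  val[3] = 011
  val[4] = 000
  val[5] = 011

011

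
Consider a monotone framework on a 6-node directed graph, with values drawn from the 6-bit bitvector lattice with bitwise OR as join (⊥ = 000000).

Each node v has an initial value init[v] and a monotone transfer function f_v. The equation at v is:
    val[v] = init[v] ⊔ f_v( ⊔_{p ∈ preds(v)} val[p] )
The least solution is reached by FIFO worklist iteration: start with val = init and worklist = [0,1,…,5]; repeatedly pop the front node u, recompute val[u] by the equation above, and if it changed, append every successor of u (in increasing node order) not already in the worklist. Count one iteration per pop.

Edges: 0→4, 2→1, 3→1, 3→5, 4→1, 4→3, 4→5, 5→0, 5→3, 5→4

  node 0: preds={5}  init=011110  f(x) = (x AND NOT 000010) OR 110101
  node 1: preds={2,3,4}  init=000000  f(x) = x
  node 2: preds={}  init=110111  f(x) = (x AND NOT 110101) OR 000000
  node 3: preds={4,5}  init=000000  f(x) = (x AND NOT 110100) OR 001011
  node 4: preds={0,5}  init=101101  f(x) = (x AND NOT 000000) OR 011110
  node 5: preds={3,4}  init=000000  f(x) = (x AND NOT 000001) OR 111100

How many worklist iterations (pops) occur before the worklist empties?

10

Worklist (10 pops):
  #1 pop 0: in=000000 → 111111 (was 011110); enqueue []
  #2 pop 1: in=111111 → 111111 (was 000000); enqueue []
  #3 pop 2: in=000000 → 110111 (no change)
  #4 pop 3: in=101101 → 001011 (was 000000); enqueue [1]
  #5 pop 4: in=111111 → 111111 (was 101101); enqueue [3]
  #6 pop 5: in=111111 → 111110 (was 000000); enqueue [0,4]
  #7 pop 1: in=111111 → 111111 (no change)
  #8 pop 3: in=111111 → 001011 (no change)
  #9 pop 0: in=111110 → 111111 (no change)
  #10 pop 4: in=111111 → 111111 (no change)

Fixpoint:
  val[0] = 111111
  val[1] = 111111
  val[2] = 110111
  val[3] = 001011
  val[4] = 111111
  val[5] = 111110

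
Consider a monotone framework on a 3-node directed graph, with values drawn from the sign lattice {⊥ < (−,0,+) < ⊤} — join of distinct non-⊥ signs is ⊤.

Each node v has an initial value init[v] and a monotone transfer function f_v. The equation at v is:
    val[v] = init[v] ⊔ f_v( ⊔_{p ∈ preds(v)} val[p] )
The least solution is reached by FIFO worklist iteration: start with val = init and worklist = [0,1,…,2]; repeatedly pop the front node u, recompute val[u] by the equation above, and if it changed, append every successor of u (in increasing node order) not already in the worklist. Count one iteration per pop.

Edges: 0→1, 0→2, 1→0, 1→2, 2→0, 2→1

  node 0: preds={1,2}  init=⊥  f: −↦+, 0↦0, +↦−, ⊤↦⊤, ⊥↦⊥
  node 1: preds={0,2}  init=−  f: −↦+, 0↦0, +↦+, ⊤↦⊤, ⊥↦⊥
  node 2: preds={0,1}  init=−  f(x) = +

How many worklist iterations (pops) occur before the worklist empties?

6

Trace (6 dequeues):
  [1] u=0 | in − | out + | prev ⊥ | push {}
  [2] u=1 | in ⊤ | out ⊤ | prev − | push {0}
  [3] u=2 | in ⊤ | out ⊤ | prev − | push {1}
  [4] u=0 | in ⊤ | out ⊤ | prev + | push {2}
  [5] u=1 | in ⊤ | out ⊤ | ==
  [6] u=2 | in ⊤ | out ⊤ | ==

Converged values:
  [0] ⊤
  [1] ⊤
  [2] ⊤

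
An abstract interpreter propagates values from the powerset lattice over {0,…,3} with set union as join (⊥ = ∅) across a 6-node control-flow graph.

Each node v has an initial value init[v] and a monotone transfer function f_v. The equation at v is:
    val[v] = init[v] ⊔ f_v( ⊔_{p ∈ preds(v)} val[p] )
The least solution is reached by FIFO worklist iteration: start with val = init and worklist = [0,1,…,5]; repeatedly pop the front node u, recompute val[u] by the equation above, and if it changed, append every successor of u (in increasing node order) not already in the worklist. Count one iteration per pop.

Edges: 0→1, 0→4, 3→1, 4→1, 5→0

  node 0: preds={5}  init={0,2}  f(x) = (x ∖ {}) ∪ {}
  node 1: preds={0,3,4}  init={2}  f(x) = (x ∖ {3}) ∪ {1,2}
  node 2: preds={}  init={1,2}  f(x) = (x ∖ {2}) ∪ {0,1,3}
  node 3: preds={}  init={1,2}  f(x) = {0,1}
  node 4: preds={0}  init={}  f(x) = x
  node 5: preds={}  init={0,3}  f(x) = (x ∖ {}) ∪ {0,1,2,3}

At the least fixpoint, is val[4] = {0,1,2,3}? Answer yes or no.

Iteration log — 11 steps:
  step 1. node 0  ⊔preds={0,3}  new={0,2,3}  old={0,2}  +wl: 
  step 2. node 1  ⊔preds={0,1,2,3}  new={0,1,2}  old={2}  +wl: 
  step 3. node 2  ⊔preds={}  new={0,1,2,3}  old={1,2}  +wl: 
  step 4. node 3  ⊔preds={}  new={0,1,2}  old={1,2}  +wl: 1
  step 5. node 4  ⊔preds={0,2,3}  new={0,2,3}  old={}  +wl: 
  step 6. node 5  ⊔preds={}  new={0,1,2,3}  old={0,3}  +wl: 0
  step 7. node 1  ⊔preds={0,1,2,3}  new={0,1,2}  stable
  step 8. node 0  ⊔preds={0,1,2,3}  new={0,1,2,3}  old={0,2,3}  +wl: 1,4
  step 9. node 1  ⊔preds={0,1,2,3}  new={0,1,2}  stable
  step 10. node 4  ⊔preds={0,1,2,3}  new={0,1,2,3}  old={0,2,3}  +wl: 1
  step 11. node 1  ⊔preds={0,1,2,3}  new={0,1,2}  stable

Least fixpoint reached:
  node 0: {0,1,2,3}
  node 1: {0,1,2}
  node 2: {0,1,2,3}
  node 3: {0,1,2}
  node 4: {0,1,2,3}
  node 5: {0,1,2,3}

yes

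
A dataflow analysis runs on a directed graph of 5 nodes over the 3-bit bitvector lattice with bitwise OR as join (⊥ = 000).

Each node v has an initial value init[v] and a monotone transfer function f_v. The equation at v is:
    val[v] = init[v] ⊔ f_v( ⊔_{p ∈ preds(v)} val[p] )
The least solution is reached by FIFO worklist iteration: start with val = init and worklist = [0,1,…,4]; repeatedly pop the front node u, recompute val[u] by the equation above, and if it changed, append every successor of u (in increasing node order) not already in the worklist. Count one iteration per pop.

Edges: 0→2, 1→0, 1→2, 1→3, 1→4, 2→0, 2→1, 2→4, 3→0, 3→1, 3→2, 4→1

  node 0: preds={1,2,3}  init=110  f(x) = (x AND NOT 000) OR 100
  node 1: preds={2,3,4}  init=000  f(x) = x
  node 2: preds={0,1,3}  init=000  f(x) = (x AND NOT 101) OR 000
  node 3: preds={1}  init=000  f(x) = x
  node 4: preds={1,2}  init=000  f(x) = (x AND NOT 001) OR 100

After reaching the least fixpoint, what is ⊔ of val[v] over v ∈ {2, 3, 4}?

Iteration log — 14 steps:
  step 1. node 0  ⊔preds=000  new=110  stable
  step 2. node 1  ⊔preds=000  new=000  stable
  step 3. node 2  ⊔preds=110  new=010  old=000  +wl: 0,1
  step 4. node 3  ⊔preds=000  new=000  stable
  step 5. node 4  ⊔preds=010  new=110  old=000  +wl: 
  step 6. node 0  ⊔preds=010  new=110  stable
  step 7. node 1  ⊔preds=110  new=110  old=000  +wl: 0,2,3,4
  step 8. node 0  ⊔preds=110  new=110  stable
  step 9. node 2  ⊔preds=110  new=010  stable
  step 10. node 3  ⊔preds=110  new=110  old=000  +wl: 0,1,2
  step 11. node 4  ⊔preds=110  new=110  stable
  step 12. node 0  ⊔preds=110  new=110  stable
  step 13. node 1  ⊔preds=110  new=110  stable
  step 14. node 2  ⊔preds=110  new=010  stable

Least fixpoint reached:
  node 0: 110
  node 1: 110
  node 2: 010
  node 3: 110
  node 4: 110

110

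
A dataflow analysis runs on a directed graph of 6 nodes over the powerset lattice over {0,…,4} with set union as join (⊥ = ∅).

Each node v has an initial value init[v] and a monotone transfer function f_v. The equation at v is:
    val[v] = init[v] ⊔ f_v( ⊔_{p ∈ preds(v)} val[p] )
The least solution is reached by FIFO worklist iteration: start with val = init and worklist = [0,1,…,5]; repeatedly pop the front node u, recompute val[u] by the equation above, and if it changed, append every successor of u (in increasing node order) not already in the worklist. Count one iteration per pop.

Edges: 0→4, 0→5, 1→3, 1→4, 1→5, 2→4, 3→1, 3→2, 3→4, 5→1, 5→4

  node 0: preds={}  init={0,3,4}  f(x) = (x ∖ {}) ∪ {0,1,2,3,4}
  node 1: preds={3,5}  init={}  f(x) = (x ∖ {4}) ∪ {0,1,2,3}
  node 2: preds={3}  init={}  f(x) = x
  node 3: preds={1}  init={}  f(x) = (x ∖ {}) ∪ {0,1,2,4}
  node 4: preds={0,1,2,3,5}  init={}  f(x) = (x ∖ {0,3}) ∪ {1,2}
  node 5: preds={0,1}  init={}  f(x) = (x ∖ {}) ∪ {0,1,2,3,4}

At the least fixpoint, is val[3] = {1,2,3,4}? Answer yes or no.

Trace (9 dequeues):
  [1] u=0 | in {} | out {0,1,2,3,4} | prev {0,3,4} | push {}
  [2] u=1 | in {} | out {0,1,2,3} | prev {} | push {}
  [3] u=2 | in {} | out {} | ==
  [4] u=3 | in {0,1,2,3} | out {0,1,2,3,4} | prev {} | push {1,2}
  [5] u=4 | in {0,1,2,3,4} | out {1,2,4} | prev {} | push {}
  [6] u=5 | in {0,1,2,3,4} | out {0,1,2,3,4} | prev {} | push {4}
  [7] u=1 | in {0,1,2,3,4} | out {0,1,2,3} | ==
  [8] u=2 | in {0,1,2,3,4} | out {0,1,2,3,4} | prev {} | push {}
  [9] u=4 | in {0,1,2,3,4} | out {1,2,4} | ==

Converged values:
  [0] {0,1,2,3,4}
  [1] {0,1,2,3}
  [2] {0,1,2,3,4}
  [3] {0,1,2,3,4}
  [4] {1,2,4}
  [5] {0,1,2,3,4}

no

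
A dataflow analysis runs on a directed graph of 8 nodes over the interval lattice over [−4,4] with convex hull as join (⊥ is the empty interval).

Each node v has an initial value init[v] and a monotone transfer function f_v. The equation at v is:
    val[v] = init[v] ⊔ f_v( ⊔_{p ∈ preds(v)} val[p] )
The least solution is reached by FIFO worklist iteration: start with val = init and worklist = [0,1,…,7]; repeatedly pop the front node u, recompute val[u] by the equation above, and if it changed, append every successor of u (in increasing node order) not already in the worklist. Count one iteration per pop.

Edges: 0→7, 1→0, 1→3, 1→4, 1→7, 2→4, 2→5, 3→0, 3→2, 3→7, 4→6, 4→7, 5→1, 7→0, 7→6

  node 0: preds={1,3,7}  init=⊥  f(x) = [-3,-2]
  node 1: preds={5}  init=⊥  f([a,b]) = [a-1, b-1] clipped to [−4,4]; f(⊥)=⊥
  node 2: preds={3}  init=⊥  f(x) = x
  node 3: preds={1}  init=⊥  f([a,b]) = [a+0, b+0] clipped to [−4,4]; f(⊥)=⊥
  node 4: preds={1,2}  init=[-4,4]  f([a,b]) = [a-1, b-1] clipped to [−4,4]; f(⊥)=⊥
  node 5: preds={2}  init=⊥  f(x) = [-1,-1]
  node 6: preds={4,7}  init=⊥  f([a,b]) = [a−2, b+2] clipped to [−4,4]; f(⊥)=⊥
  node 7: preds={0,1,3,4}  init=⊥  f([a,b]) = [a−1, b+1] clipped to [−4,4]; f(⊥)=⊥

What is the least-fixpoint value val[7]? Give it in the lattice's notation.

Iteration log — 18 steps:
  step 1. node 0  ⊔preds=⊥  new=[-3,-2]  old=⊥  +wl: 
  step 2. node 1  ⊔preds=⊥  new=⊥  stable
  step 3. node 2  ⊔preds=⊥  new=⊥  stable
  step 4. node 3  ⊔preds=⊥  new=⊥  stable
  step 5. node 4  ⊔preds=⊥  new=[-4,4]  stable
  step 6. node 5  ⊔preds=⊥  new=[-1,-1]  old=⊥  +wl: 1
  step 7. node 6  ⊔preds=[-4,4]  new=[-4,4]  old=⊥  +wl: 
  step 8. node 7  ⊔preds=[-4,4]  new=[-4,4]  old=⊥  +wl: 0,6
  step 9. node 1  ⊔preds=[-1,-1]  new=[-2,-2]  old=⊥  +wl: 3,4,7
  step 10. node 0  ⊔preds=[-4,4]  new=[-3,-2]  stable
  step 11. node 6  ⊔preds=[-4,4]  new=[-4,4]  stable
  step 12. node 3  ⊔preds=[-2,-2]  new=[-2,-2]  old=⊥  +wl: 0,2
  step 13. node 4  ⊔preds=[-2,-2]  new=[-4,4]  stable
  step 14. node 7  ⊔preds=[-4,4]  new=[-4,4]  stable
  step 15. node 0  ⊔preds=[-4,4]  new=[-3,-2]  stable
  step 16. node 2  ⊔preds=[-2,-2]  new=[-2,-2]  old=⊥  +wl: 4,5
  step 17. node 4  ⊔preds=[-2,-2]  new=[-4,4]  stable
  step 18. node 5  ⊔preds=[-2,-2]  new=[-1,-1]  stable

Least fixpoint reached:
  node 0: [-3,-2]
  node 1: [-2,-2]
  node 2: [-2,-2]
  node 3: [-2,-2]
  node 4: [-4,4]
  node 5: [-1,-1]
  node 6: [-4,4]
  node 7: [-4,4]

[-4,4]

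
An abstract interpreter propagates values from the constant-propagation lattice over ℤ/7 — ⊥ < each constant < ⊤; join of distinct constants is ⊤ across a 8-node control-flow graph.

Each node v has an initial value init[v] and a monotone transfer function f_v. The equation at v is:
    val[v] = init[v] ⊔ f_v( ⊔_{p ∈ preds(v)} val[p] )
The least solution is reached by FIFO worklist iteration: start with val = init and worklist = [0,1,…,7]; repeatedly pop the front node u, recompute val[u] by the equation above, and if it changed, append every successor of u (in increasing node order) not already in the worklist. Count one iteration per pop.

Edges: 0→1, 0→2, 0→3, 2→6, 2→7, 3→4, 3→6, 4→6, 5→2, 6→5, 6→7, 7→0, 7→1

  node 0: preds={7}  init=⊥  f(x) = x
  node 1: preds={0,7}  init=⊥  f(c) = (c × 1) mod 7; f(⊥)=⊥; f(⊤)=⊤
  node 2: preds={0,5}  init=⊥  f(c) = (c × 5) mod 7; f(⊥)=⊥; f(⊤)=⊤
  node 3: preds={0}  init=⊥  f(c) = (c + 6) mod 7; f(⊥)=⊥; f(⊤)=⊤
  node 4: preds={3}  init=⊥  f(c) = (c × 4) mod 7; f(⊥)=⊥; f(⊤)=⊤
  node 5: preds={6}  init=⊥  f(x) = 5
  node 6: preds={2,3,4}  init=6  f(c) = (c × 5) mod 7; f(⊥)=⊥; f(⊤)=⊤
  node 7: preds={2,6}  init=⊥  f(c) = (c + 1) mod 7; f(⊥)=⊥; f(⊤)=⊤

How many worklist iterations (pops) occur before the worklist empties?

Worklist (26 pops):
  #1 pop 0: in=⊥ → ⊥ (no change)
  #2 pop 1: in=⊥ → ⊥ (no change)
  #3 pop 2: in=⊥ → ⊥ (no change)
  #4 pop 3: in=⊥ → ⊥ (no change)
  #5 pop 4: in=⊥ → ⊥ (no change)
  #6 pop 5: in=6 → 5 (was ⊥); enqueue [2]
  #7 pop 6: in=⊥ → 6 (no change)
  #8 pop 7: in=6 → 0 (was ⊥); enqueue [0,1]
  #9 pop 2: in=5 → 4 (was ⊥); enqueue [6,7]
  #10 pop 0: in=0 → 0 (was ⊥); enqueue [2,3]
  #11 pop 1: in=0 → 0 (was ⊥); enqueue []
  #12 pop 6: in=4 → 6 (no change)
  #13 pop 7: in=⊤ → ⊤ (was 0); enqueue [0,1]
  #14 pop 2: in=⊤ → ⊤ (was 4); enqueue [6,7]
  #15 pop 3: in=0 → 6 (was ⊥); enqueue [4]
  #16 pop 0: in=⊤ → ⊤ (was 0); enqueue [2,3]
  #17 pop 1: in=⊤ → ⊤ (was 0); enqueue []
  #18 pop 6: in=⊤ → ⊤ (was 6); enqueue [5]
  #19 pop 7: in=⊤ → ⊤ (no change)
  #20 pop 4: in=6 → 3 (was ⊥); enqueue [6]
  #21 pop 2: in=⊤ → ⊤ (no change)
  #22 pop 3: in=⊤ → ⊤ (was 6); enqueue [4]
  #23 pop 5: in=⊤ → 5 (no change)
  #24 pop 6: in=⊤ → ⊤ (no change)
  #25 pop 4: in=⊤ → ⊤ (was 3); enqueue [6]
  #26 pop 6: in=⊤ → ⊤ (no change)

Fixpoint:
  val[0] = ⊤
  val[1] = ⊤
  val[2] = ⊤
  val[3] = ⊤
  val[4] = ⊤
  val[5] = 5
  val[6] = ⊤
  val[7] = ⊤

26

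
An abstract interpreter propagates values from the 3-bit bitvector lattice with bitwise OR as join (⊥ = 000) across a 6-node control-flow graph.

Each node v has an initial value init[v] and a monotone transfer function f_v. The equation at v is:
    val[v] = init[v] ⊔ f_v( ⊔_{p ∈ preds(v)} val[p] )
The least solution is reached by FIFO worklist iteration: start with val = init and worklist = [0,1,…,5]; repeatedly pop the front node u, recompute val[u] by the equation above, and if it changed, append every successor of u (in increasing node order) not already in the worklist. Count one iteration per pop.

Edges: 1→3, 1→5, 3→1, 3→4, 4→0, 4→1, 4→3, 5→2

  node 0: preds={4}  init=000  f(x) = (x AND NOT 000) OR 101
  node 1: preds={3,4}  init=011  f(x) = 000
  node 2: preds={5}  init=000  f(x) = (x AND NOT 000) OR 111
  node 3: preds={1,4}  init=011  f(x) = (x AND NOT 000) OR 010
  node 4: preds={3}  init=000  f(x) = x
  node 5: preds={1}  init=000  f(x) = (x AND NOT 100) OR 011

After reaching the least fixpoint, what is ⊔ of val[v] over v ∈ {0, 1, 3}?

111

Worklist (10 pops):
  #1 pop 0: in=000 → 101 (was 000); enqueue []
  #2 pop 1: in=011 → 011 (no change)
  #3 pop 2: in=000 → 111 (was 000); enqueue []
  #4 pop 3: in=011 → 011 (no change)
  #5 pop 4: in=011 → 011 (was 000); enqueue [0,1,3]
  #6 pop 5: in=011 → 011 (was 000); enqueue [2]
  #7 pop 0: in=011 → 111 (was 101); enqueue []
  #8 pop 1: in=011 → 011 (no change)
  #9 pop 3: in=011 → 011 (no change)
  #10 pop 2: in=011 → 111 (no change)

Fixpoint:
  val[0] = 111
  val[1] = 011
  val[2] = 111
  val[3] = 011
  val[4] = 011
  val[5] = 011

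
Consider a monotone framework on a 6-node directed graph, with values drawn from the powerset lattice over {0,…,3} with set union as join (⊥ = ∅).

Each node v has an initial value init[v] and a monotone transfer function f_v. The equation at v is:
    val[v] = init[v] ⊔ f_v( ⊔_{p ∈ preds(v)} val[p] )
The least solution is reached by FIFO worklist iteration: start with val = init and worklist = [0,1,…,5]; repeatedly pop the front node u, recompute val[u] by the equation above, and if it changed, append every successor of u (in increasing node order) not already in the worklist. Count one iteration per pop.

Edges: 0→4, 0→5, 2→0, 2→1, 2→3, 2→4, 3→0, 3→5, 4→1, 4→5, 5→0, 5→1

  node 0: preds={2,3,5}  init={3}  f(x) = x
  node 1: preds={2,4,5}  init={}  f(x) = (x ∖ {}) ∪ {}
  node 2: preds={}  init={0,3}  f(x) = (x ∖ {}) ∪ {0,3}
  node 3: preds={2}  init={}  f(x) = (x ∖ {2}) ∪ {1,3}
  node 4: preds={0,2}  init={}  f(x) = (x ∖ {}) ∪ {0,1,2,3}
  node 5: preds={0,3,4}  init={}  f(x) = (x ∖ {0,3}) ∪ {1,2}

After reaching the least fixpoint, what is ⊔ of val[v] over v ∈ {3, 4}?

{0,1,2,3}

Worklist (10 pops):
  #1 pop 0: in={0,3} → {0,3} (was {3}); enqueue []
  #2 pop 1: in={0,3} → {0,3} (was {}); enqueue []
  #3 pop 2: in={} → {0,3} (no change)
  #4 pop 3: in={0,3} → {0,1,3} (was {}); enqueue [0]
  #5 pop 4: in={0,3} → {0,1,2,3} (was {}); enqueue [1]
  #6 pop 5: in={0,1,2,3} → {1,2} (was {}); enqueue []
  #7 pop 0: in={0,1,2,3} → {0,1,2,3} (was {0,3}); enqueue [4,5]
  #8 pop 1: in={0,1,2,3} → {0,1,2,3} (was {0,3}); enqueue []
  #9 pop 4: in={0,1,2,3} → {0,1,2,3} (no change)
  #10 pop 5: in={0,1,2,3} → {1,2} (no change)

Fixpoint:
  val[0] = {0,1,2,3}
  val[1] = {0,1,2,3}
  val[2] = {0,3}
  val[3] = {0,1,3}
  val[4] = {0,1,2,3}
  val[5] = {1,2}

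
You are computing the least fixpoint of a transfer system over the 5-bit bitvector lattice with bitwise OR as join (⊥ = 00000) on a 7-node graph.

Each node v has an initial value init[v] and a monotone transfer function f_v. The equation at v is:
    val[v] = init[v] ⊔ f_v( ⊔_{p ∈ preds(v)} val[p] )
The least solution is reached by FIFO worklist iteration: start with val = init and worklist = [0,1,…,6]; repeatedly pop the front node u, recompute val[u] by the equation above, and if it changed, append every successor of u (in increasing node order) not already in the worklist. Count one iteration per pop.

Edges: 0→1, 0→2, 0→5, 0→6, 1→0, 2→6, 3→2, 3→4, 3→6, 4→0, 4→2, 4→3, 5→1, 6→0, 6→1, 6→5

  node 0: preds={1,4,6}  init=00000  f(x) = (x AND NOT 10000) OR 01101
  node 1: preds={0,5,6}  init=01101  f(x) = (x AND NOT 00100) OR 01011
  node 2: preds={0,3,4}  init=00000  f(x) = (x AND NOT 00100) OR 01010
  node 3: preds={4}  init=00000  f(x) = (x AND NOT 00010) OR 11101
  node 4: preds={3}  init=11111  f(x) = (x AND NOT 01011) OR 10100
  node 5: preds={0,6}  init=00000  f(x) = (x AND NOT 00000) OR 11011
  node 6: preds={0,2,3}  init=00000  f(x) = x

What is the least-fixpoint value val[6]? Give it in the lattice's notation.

Iteration log — 12 steps:
  step 1. node 0  ⊔preds=11111  new=01111  old=00000  +wl: 
  step 2. node 1  ⊔preds=01111  new=01111  old=01101  +wl: 0
  step 3. node 2  ⊔preds=11111  new=11011  old=00000  +wl: 
  step 4. node 3  ⊔preds=11111  new=11101  old=00000  +wl: 2
  step 5. node 4  ⊔preds=11101  new=11111  stable
  step 6. node 5  ⊔preds=01111  new=11111  old=00000  +wl: 1
  step 7. node 6  ⊔preds=11111  new=11111  old=00000  +wl: 5
  step 8. node 0  ⊔preds=11111  new=01111  stable
  step 9. node 2  ⊔preds=11111  new=11011  stable
  step 10. node 1  ⊔preds=11111  new=11111  old=01111  +wl: 0
  step 11. node 5  ⊔preds=11111  new=11111  stable
  step 12. node 0  ⊔preds=11111  new=01111  stable

Least fixpoint reached:
  node 0: 01111
  node 1: 11111
  node 2: 11011
  node 3: 11101
  node 4: 11111
  node 5: 11111
  node 6: 11111

11111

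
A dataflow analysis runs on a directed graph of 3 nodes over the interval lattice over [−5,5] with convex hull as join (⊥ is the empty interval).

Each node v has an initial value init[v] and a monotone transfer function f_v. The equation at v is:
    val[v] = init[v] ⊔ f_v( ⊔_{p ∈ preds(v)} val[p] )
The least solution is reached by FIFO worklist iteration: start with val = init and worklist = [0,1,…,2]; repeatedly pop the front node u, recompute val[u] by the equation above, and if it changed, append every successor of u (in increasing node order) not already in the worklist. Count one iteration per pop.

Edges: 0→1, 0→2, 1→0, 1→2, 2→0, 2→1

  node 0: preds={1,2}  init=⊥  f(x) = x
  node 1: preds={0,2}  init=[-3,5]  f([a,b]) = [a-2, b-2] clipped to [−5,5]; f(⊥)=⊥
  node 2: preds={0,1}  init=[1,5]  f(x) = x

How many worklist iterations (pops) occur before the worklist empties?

Iteration log — 6 steps:
  step 1. node 0  ⊔preds=[-3,5]  new=[-3,5]  old=⊥  +wl: 
  step 2. node 1  ⊔preds=[-3,5]  new=[-5,5]  old=[-3,5]  +wl: 0
  step 3. node 2  ⊔preds=[-5,5]  new=[-5,5]  old=[1,5]  +wl: 1
  step 4. node 0  ⊔preds=[-5,5]  new=[-5,5]  old=[-3,5]  +wl: 2
  step 5. node 1  ⊔preds=[-5,5]  new=[-5,5]  stable
  step 6. node 2  ⊔preds=[-5,5]  new=[-5,5]  stable

Least fixpoint reached:
  node 0: [-5,5]
  node 1: [-5,5]
  node 2: [-5,5]

6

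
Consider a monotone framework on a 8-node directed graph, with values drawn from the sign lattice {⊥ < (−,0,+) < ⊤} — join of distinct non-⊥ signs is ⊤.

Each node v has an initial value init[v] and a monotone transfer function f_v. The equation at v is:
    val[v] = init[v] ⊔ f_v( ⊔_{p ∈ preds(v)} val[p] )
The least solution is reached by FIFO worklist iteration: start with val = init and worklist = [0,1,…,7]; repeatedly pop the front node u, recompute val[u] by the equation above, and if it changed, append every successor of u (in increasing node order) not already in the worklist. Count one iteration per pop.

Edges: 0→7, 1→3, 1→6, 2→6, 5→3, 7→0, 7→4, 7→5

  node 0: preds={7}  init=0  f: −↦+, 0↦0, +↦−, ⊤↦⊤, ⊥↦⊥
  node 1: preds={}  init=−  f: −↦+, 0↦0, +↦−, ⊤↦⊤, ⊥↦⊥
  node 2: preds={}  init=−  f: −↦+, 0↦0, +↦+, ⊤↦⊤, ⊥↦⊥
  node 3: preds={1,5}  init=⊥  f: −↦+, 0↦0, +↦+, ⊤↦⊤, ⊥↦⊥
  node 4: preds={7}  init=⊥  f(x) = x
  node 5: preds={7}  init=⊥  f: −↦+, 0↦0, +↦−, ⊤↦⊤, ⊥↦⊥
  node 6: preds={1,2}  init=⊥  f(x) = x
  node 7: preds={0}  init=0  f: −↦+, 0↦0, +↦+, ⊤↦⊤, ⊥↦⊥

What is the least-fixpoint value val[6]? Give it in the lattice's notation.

−

Iteration log — 9 steps:
  step 1. node 0  ⊔preds=0  new=0  stable
  step 2. node 1  ⊔preds=⊥  new=−  stable
  step 3. node 2  ⊔preds=⊥  new=−  stable
  step 4. node 3  ⊔preds=−  new=+  old=⊥  +wl: 
  step 5. node 4  ⊔preds=0  new=0  old=⊥  +wl: 
  step 6. node 5  ⊔preds=0  new=0  old=⊥  +wl: 3
  step 7. node 6  ⊔preds=−  new=−  old=⊥  +wl: 
  step 8. node 7  ⊔preds=0  new=0  stable
  step 9. node 3  ⊔preds=⊤  new=⊤  old=+  +wl: 

Least fixpoint reached:
  node 0: 0
  node 1: −
  node 2: −
  node 3: ⊤
  node 4: 0
  node 5: 0
  node 6: −
  node 7: 0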